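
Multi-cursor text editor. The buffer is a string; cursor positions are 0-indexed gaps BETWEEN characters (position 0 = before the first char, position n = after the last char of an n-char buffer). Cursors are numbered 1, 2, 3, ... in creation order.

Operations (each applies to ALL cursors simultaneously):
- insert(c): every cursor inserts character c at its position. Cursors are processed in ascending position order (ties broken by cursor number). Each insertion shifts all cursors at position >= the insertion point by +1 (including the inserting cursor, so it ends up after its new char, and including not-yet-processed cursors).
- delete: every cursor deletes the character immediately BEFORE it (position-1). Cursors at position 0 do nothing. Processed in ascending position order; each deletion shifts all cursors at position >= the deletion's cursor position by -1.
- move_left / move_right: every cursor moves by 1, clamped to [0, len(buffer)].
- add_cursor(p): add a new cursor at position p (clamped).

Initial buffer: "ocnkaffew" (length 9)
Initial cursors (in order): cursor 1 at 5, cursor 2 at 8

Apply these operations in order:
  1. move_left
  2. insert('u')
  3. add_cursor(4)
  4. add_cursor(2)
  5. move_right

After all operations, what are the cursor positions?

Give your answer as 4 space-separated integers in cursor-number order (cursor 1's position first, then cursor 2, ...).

Answer: 6 10 5 3

Derivation:
After op 1 (move_left): buffer="ocnkaffew" (len 9), cursors c1@4 c2@7, authorship .........
After op 2 (insert('u')): buffer="ocnkuaffuew" (len 11), cursors c1@5 c2@9, authorship ....1...2..
After op 3 (add_cursor(4)): buffer="ocnkuaffuew" (len 11), cursors c3@4 c1@5 c2@9, authorship ....1...2..
After op 4 (add_cursor(2)): buffer="ocnkuaffuew" (len 11), cursors c4@2 c3@4 c1@5 c2@9, authorship ....1...2..
After op 5 (move_right): buffer="ocnkuaffuew" (len 11), cursors c4@3 c3@5 c1@6 c2@10, authorship ....1...2..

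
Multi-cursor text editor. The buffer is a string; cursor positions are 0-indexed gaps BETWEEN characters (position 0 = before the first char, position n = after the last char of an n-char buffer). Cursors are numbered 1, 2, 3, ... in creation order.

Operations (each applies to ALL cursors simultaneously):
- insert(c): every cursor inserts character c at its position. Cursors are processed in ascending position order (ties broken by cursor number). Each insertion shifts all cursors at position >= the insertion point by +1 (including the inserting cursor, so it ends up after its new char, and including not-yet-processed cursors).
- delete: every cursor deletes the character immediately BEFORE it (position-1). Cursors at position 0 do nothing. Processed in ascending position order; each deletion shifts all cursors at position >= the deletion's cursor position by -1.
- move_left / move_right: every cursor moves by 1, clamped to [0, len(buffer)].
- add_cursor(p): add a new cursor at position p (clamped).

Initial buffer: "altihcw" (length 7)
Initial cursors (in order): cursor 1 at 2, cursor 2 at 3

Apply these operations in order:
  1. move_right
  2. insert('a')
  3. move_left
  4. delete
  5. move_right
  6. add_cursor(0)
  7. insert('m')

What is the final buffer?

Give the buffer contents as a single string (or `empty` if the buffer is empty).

After op 1 (move_right): buffer="altihcw" (len 7), cursors c1@3 c2@4, authorship .......
After op 2 (insert('a')): buffer="altaiahcw" (len 9), cursors c1@4 c2@6, authorship ...1.2...
After op 3 (move_left): buffer="altaiahcw" (len 9), cursors c1@3 c2@5, authorship ...1.2...
After op 4 (delete): buffer="alaahcw" (len 7), cursors c1@2 c2@3, authorship ..12...
After op 5 (move_right): buffer="alaahcw" (len 7), cursors c1@3 c2@4, authorship ..12...
After op 6 (add_cursor(0)): buffer="alaahcw" (len 7), cursors c3@0 c1@3 c2@4, authorship ..12...
After op 7 (insert('m')): buffer="malamamhcw" (len 10), cursors c3@1 c1@5 c2@7, authorship 3..1122...

Answer: malamamhcw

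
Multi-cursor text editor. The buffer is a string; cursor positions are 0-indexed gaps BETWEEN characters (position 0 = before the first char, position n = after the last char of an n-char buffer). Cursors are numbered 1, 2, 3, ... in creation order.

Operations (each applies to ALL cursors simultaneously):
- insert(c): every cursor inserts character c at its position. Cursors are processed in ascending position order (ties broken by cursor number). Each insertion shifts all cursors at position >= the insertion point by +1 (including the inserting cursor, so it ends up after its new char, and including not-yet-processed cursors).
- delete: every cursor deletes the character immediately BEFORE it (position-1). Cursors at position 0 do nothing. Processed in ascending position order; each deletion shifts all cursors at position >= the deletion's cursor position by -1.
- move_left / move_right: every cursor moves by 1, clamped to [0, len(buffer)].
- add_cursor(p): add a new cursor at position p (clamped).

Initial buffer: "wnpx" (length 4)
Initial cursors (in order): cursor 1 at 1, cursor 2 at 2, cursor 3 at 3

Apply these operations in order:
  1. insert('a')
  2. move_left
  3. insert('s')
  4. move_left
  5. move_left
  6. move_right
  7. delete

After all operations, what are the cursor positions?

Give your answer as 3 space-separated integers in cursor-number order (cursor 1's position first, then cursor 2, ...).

Answer: 0 2 4

Derivation:
After op 1 (insert('a')): buffer="wanapax" (len 7), cursors c1@2 c2@4 c3@6, authorship .1.2.3.
After op 2 (move_left): buffer="wanapax" (len 7), cursors c1@1 c2@3 c3@5, authorship .1.2.3.
After op 3 (insert('s')): buffer="wsansapsax" (len 10), cursors c1@2 c2@5 c3@8, authorship .11.22.33.
After op 4 (move_left): buffer="wsansapsax" (len 10), cursors c1@1 c2@4 c3@7, authorship .11.22.33.
After op 5 (move_left): buffer="wsansapsax" (len 10), cursors c1@0 c2@3 c3@6, authorship .11.22.33.
After op 6 (move_right): buffer="wsansapsax" (len 10), cursors c1@1 c2@4 c3@7, authorship .11.22.33.
After op 7 (delete): buffer="sasasax" (len 7), cursors c1@0 c2@2 c3@4, authorship 112233.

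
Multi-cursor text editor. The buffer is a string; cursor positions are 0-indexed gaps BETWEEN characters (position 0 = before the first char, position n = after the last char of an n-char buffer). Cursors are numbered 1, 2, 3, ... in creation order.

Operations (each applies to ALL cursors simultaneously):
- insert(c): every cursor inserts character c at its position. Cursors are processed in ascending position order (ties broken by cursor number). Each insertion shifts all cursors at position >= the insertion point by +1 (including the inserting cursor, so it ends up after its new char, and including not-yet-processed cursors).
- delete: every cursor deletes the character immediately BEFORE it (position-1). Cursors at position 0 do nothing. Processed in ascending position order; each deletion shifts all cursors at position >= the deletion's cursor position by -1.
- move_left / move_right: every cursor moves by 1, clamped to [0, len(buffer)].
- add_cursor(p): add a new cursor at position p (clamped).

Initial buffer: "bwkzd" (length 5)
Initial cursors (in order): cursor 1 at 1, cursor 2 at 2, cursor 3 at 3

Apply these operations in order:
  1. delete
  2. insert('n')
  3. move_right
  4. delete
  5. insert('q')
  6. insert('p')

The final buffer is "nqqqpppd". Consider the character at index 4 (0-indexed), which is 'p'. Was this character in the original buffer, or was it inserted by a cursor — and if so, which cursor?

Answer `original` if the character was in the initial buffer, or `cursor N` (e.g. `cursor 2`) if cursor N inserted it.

After op 1 (delete): buffer="zd" (len 2), cursors c1@0 c2@0 c3@0, authorship ..
After op 2 (insert('n')): buffer="nnnzd" (len 5), cursors c1@3 c2@3 c3@3, authorship 123..
After op 3 (move_right): buffer="nnnzd" (len 5), cursors c1@4 c2@4 c3@4, authorship 123..
After op 4 (delete): buffer="nd" (len 2), cursors c1@1 c2@1 c3@1, authorship 1.
After op 5 (insert('q')): buffer="nqqqd" (len 5), cursors c1@4 c2@4 c3@4, authorship 1123.
After op 6 (insert('p')): buffer="nqqqpppd" (len 8), cursors c1@7 c2@7 c3@7, authorship 1123123.
Authorship (.=original, N=cursor N): 1 1 2 3 1 2 3 .
Index 4: author = 1

Answer: cursor 1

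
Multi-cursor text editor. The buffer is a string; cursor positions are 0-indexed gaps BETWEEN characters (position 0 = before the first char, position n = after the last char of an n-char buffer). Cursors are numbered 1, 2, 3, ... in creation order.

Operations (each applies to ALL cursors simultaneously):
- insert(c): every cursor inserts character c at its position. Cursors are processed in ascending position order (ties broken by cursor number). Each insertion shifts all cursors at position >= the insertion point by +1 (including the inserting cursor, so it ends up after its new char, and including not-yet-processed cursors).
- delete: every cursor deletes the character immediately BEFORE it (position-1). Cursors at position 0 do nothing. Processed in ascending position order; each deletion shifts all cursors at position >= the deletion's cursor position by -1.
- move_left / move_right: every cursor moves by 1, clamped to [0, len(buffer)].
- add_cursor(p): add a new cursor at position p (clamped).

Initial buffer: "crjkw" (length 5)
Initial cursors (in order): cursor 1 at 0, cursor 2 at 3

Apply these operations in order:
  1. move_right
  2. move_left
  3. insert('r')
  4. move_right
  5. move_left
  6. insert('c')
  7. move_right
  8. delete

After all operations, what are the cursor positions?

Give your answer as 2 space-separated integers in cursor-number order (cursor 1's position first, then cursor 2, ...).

Answer: 2 6

Derivation:
After op 1 (move_right): buffer="crjkw" (len 5), cursors c1@1 c2@4, authorship .....
After op 2 (move_left): buffer="crjkw" (len 5), cursors c1@0 c2@3, authorship .....
After op 3 (insert('r')): buffer="rcrjrkw" (len 7), cursors c1@1 c2@5, authorship 1...2..
After op 4 (move_right): buffer="rcrjrkw" (len 7), cursors c1@2 c2@6, authorship 1...2..
After op 5 (move_left): buffer="rcrjrkw" (len 7), cursors c1@1 c2@5, authorship 1...2..
After op 6 (insert('c')): buffer="rccrjrckw" (len 9), cursors c1@2 c2@7, authorship 11...22..
After op 7 (move_right): buffer="rccrjrckw" (len 9), cursors c1@3 c2@8, authorship 11...22..
After op 8 (delete): buffer="rcrjrcw" (len 7), cursors c1@2 c2@6, authorship 11..22.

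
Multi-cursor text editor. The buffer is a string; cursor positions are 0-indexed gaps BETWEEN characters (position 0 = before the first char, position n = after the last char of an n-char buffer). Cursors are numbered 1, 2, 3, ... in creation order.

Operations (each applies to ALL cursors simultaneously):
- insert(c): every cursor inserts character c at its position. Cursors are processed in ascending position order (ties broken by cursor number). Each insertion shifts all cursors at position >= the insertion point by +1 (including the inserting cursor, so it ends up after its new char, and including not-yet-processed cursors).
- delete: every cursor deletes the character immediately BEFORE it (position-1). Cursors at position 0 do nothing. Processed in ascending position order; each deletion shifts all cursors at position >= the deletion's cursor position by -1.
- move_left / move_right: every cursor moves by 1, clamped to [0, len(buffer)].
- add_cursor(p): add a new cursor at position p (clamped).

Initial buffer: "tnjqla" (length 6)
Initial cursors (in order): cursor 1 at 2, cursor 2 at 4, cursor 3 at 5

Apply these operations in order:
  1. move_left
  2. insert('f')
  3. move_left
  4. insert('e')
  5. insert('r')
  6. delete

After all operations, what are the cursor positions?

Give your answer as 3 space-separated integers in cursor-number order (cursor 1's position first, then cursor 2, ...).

Answer: 2 6 9

Derivation:
After op 1 (move_left): buffer="tnjqla" (len 6), cursors c1@1 c2@3 c3@4, authorship ......
After op 2 (insert('f')): buffer="tfnjfqfla" (len 9), cursors c1@2 c2@5 c3@7, authorship .1..2.3..
After op 3 (move_left): buffer="tfnjfqfla" (len 9), cursors c1@1 c2@4 c3@6, authorship .1..2.3..
After op 4 (insert('e')): buffer="tefnjefqefla" (len 12), cursors c1@2 c2@6 c3@9, authorship .11..22.33..
After op 5 (insert('r')): buffer="terfnjerfqerfla" (len 15), cursors c1@3 c2@8 c3@12, authorship .111..222.333..
After op 6 (delete): buffer="tefnjefqefla" (len 12), cursors c1@2 c2@6 c3@9, authorship .11..22.33..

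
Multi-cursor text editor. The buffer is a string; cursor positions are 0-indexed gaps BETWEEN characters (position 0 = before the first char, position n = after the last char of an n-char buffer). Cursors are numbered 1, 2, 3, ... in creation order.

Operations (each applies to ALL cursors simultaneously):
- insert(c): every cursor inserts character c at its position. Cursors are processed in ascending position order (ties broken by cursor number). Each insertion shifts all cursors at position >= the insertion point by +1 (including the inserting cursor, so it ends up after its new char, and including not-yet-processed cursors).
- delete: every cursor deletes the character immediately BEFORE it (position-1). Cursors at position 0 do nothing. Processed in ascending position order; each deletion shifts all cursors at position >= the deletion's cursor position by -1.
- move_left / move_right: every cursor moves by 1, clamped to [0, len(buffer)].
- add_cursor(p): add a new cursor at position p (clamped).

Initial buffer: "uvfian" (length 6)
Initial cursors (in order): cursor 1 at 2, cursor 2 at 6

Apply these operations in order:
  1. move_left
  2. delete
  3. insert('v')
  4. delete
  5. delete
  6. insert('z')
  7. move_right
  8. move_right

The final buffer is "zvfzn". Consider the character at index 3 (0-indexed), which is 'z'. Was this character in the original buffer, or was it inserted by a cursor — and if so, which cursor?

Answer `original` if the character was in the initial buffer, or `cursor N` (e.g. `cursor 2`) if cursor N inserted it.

After op 1 (move_left): buffer="uvfian" (len 6), cursors c1@1 c2@5, authorship ......
After op 2 (delete): buffer="vfin" (len 4), cursors c1@0 c2@3, authorship ....
After op 3 (insert('v')): buffer="vvfivn" (len 6), cursors c1@1 c2@5, authorship 1...2.
After op 4 (delete): buffer="vfin" (len 4), cursors c1@0 c2@3, authorship ....
After op 5 (delete): buffer="vfn" (len 3), cursors c1@0 c2@2, authorship ...
After op 6 (insert('z')): buffer="zvfzn" (len 5), cursors c1@1 c2@4, authorship 1..2.
After op 7 (move_right): buffer="zvfzn" (len 5), cursors c1@2 c2@5, authorship 1..2.
After op 8 (move_right): buffer="zvfzn" (len 5), cursors c1@3 c2@5, authorship 1..2.
Authorship (.=original, N=cursor N): 1 . . 2 .
Index 3: author = 2

Answer: cursor 2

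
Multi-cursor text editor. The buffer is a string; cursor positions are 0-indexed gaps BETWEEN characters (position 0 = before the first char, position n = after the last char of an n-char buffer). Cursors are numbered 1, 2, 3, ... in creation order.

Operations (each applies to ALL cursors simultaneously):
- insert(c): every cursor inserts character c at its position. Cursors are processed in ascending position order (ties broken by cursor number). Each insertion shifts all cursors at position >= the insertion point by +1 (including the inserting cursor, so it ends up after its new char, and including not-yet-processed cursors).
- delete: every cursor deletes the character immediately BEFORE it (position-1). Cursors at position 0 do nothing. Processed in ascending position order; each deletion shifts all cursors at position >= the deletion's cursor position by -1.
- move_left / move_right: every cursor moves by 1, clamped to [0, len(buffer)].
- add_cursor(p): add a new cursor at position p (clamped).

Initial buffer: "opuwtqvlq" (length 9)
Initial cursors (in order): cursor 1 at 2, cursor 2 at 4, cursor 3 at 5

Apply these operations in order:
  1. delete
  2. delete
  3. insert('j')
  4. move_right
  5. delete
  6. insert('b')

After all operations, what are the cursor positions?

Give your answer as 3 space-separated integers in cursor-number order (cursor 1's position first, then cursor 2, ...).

After op 1 (delete): buffer="ouqvlq" (len 6), cursors c1@1 c2@2 c3@2, authorship ......
After op 2 (delete): buffer="qvlq" (len 4), cursors c1@0 c2@0 c3@0, authorship ....
After op 3 (insert('j')): buffer="jjjqvlq" (len 7), cursors c1@3 c2@3 c3@3, authorship 123....
After op 4 (move_right): buffer="jjjqvlq" (len 7), cursors c1@4 c2@4 c3@4, authorship 123....
After op 5 (delete): buffer="jvlq" (len 4), cursors c1@1 c2@1 c3@1, authorship 1...
After op 6 (insert('b')): buffer="jbbbvlq" (len 7), cursors c1@4 c2@4 c3@4, authorship 1123...

Answer: 4 4 4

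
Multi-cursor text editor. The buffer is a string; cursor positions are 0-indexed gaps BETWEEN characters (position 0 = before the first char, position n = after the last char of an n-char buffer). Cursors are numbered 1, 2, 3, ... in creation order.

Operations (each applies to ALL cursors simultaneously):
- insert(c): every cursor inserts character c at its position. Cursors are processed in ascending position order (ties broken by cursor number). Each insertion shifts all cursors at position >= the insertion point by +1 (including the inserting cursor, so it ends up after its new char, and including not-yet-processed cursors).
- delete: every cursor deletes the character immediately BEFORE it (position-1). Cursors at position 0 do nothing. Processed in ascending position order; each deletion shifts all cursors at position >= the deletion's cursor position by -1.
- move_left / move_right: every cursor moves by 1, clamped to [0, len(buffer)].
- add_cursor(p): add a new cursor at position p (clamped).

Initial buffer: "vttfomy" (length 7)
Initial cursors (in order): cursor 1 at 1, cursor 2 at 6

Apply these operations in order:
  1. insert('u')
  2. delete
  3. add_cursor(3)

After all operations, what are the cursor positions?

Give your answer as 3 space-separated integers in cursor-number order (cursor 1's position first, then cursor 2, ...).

Answer: 1 6 3

Derivation:
After op 1 (insert('u')): buffer="vuttfomuy" (len 9), cursors c1@2 c2@8, authorship .1.....2.
After op 2 (delete): buffer="vttfomy" (len 7), cursors c1@1 c2@6, authorship .......
After op 3 (add_cursor(3)): buffer="vttfomy" (len 7), cursors c1@1 c3@3 c2@6, authorship .......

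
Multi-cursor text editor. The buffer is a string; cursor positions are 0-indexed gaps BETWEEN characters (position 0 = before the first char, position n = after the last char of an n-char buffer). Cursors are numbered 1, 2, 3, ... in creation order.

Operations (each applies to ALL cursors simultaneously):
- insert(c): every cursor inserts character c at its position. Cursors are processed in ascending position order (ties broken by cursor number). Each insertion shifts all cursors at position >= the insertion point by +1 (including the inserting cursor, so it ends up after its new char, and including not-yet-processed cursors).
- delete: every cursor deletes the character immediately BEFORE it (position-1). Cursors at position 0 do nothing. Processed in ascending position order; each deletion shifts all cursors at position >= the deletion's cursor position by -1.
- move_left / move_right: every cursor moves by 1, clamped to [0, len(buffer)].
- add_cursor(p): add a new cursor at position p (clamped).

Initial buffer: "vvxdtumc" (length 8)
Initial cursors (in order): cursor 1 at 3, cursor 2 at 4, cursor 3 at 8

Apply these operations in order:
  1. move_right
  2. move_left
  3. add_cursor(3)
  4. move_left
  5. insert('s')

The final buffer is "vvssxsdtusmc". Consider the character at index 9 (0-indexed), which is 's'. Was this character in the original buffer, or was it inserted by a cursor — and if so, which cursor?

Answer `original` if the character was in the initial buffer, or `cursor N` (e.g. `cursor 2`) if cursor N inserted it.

After op 1 (move_right): buffer="vvxdtumc" (len 8), cursors c1@4 c2@5 c3@8, authorship ........
After op 2 (move_left): buffer="vvxdtumc" (len 8), cursors c1@3 c2@4 c3@7, authorship ........
After op 3 (add_cursor(3)): buffer="vvxdtumc" (len 8), cursors c1@3 c4@3 c2@4 c3@7, authorship ........
After op 4 (move_left): buffer="vvxdtumc" (len 8), cursors c1@2 c4@2 c2@3 c3@6, authorship ........
After op 5 (insert('s')): buffer="vvssxsdtusmc" (len 12), cursors c1@4 c4@4 c2@6 c3@10, authorship ..14.2...3..
Authorship (.=original, N=cursor N): . . 1 4 . 2 . . . 3 . .
Index 9: author = 3

Answer: cursor 3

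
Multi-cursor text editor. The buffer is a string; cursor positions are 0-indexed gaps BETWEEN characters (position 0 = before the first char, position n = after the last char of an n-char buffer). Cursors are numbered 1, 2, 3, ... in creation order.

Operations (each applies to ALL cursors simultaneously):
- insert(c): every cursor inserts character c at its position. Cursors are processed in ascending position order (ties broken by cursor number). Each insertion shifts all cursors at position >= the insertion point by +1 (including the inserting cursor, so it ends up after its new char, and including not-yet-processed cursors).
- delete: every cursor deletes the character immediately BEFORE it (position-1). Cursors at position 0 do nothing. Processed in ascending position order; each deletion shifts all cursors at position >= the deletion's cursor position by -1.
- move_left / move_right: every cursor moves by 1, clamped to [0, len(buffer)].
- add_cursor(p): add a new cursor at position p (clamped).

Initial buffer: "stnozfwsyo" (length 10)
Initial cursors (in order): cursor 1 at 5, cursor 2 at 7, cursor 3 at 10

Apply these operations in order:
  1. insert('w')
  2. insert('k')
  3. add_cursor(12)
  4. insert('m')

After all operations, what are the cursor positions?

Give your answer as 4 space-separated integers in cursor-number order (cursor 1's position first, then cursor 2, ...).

Answer: 8 13 20 15

Derivation:
After op 1 (insert('w')): buffer="stnozwfwwsyow" (len 13), cursors c1@6 c2@9 c3@13, authorship .....1..2...3
After op 2 (insert('k')): buffer="stnozwkfwwksyowk" (len 16), cursors c1@7 c2@11 c3@16, authorship .....11..22...33
After op 3 (add_cursor(12)): buffer="stnozwkfwwksyowk" (len 16), cursors c1@7 c2@11 c4@12 c3@16, authorship .....11..22...33
After op 4 (insert('m')): buffer="stnozwkmfwwkmsmyowkm" (len 20), cursors c1@8 c2@13 c4@15 c3@20, authorship .....111..222.4..333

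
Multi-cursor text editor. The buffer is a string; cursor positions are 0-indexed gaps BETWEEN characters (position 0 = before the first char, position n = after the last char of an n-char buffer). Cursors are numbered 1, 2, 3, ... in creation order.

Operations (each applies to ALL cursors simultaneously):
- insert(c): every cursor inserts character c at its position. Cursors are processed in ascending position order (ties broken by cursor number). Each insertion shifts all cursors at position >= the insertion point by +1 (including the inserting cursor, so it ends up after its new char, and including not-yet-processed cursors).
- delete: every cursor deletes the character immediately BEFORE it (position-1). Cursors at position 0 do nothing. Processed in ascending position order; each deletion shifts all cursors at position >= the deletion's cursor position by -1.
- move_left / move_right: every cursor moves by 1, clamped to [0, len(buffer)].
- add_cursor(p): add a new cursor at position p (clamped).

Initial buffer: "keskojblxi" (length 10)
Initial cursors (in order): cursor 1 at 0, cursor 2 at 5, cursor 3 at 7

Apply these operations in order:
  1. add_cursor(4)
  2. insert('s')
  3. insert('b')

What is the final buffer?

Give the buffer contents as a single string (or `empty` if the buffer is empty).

Answer: sbkesksbosbjbsblxi

Derivation:
After op 1 (add_cursor(4)): buffer="keskojblxi" (len 10), cursors c1@0 c4@4 c2@5 c3@7, authorship ..........
After op 2 (insert('s')): buffer="skesksosjbslxi" (len 14), cursors c1@1 c4@6 c2@8 c3@11, authorship 1....4.2..3...
After op 3 (insert('b')): buffer="sbkesksbosbjbsblxi" (len 18), cursors c1@2 c4@8 c2@11 c3@15, authorship 11....44.22..33...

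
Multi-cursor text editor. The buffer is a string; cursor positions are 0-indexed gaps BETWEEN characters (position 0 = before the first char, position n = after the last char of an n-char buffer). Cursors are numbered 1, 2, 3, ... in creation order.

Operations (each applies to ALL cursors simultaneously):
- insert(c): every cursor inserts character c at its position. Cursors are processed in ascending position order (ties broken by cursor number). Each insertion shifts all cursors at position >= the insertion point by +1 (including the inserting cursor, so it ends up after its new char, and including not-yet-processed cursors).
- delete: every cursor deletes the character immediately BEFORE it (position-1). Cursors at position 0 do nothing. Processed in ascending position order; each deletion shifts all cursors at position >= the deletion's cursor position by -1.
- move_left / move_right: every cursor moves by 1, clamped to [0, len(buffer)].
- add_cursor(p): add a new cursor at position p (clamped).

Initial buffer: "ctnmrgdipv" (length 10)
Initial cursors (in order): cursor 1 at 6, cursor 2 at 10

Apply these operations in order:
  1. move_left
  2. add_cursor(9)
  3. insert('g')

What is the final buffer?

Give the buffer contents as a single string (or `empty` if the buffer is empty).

After op 1 (move_left): buffer="ctnmrgdipv" (len 10), cursors c1@5 c2@9, authorship ..........
After op 2 (add_cursor(9)): buffer="ctnmrgdipv" (len 10), cursors c1@5 c2@9 c3@9, authorship ..........
After op 3 (insert('g')): buffer="ctnmrggdipggv" (len 13), cursors c1@6 c2@12 c3@12, authorship .....1....23.

Answer: ctnmrggdipggv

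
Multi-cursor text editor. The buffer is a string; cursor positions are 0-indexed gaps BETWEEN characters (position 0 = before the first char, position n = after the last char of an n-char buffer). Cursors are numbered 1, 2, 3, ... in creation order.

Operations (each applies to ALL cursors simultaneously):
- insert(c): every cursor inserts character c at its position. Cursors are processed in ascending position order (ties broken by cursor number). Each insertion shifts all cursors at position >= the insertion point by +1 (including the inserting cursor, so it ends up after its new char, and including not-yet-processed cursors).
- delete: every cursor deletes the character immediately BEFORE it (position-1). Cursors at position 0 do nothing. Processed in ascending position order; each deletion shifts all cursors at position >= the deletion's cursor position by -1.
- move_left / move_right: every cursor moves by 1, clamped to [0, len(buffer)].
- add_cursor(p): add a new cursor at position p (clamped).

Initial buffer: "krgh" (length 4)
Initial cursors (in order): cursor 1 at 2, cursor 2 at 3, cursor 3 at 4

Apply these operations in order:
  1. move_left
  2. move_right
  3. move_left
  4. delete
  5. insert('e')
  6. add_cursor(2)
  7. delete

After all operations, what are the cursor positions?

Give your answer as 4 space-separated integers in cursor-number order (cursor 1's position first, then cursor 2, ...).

After op 1 (move_left): buffer="krgh" (len 4), cursors c1@1 c2@2 c3@3, authorship ....
After op 2 (move_right): buffer="krgh" (len 4), cursors c1@2 c2@3 c3@4, authorship ....
After op 3 (move_left): buffer="krgh" (len 4), cursors c1@1 c2@2 c3@3, authorship ....
After op 4 (delete): buffer="h" (len 1), cursors c1@0 c2@0 c3@0, authorship .
After op 5 (insert('e')): buffer="eeeh" (len 4), cursors c1@3 c2@3 c3@3, authorship 123.
After op 6 (add_cursor(2)): buffer="eeeh" (len 4), cursors c4@2 c1@3 c2@3 c3@3, authorship 123.
After op 7 (delete): buffer="h" (len 1), cursors c1@0 c2@0 c3@0 c4@0, authorship .

Answer: 0 0 0 0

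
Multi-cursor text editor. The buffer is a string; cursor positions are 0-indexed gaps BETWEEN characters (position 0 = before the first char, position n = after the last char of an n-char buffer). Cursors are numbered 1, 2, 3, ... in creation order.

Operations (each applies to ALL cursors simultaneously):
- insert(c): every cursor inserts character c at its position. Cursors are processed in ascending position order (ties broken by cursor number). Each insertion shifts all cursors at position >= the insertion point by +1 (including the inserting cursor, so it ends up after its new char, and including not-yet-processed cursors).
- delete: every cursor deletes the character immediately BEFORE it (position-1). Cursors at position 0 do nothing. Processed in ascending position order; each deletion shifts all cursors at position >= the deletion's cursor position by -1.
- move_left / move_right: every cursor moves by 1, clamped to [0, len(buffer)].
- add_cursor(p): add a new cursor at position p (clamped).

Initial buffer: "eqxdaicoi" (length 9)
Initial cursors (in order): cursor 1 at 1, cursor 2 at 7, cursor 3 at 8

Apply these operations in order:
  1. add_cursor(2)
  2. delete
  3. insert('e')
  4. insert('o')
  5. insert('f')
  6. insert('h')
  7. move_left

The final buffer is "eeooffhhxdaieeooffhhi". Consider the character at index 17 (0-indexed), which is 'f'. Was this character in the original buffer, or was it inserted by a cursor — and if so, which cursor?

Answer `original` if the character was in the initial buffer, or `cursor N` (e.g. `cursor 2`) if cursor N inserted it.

After op 1 (add_cursor(2)): buffer="eqxdaicoi" (len 9), cursors c1@1 c4@2 c2@7 c3@8, authorship .........
After op 2 (delete): buffer="xdaii" (len 5), cursors c1@0 c4@0 c2@4 c3@4, authorship .....
After op 3 (insert('e')): buffer="eexdaieei" (len 9), cursors c1@2 c4@2 c2@8 c3@8, authorship 14....23.
After op 4 (insert('o')): buffer="eeooxdaieeooi" (len 13), cursors c1@4 c4@4 c2@12 c3@12, authorship 1414....2323.
After op 5 (insert('f')): buffer="eeooffxdaieeooffi" (len 17), cursors c1@6 c4@6 c2@16 c3@16, authorship 141414....232323.
After op 6 (insert('h')): buffer="eeooffhhxdaieeooffhhi" (len 21), cursors c1@8 c4@8 c2@20 c3@20, authorship 14141414....23232323.
After op 7 (move_left): buffer="eeooffhhxdaieeooffhhi" (len 21), cursors c1@7 c4@7 c2@19 c3@19, authorship 14141414....23232323.
Authorship (.=original, N=cursor N): 1 4 1 4 1 4 1 4 . . . . 2 3 2 3 2 3 2 3 .
Index 17: author = 3

Answer: cursor 3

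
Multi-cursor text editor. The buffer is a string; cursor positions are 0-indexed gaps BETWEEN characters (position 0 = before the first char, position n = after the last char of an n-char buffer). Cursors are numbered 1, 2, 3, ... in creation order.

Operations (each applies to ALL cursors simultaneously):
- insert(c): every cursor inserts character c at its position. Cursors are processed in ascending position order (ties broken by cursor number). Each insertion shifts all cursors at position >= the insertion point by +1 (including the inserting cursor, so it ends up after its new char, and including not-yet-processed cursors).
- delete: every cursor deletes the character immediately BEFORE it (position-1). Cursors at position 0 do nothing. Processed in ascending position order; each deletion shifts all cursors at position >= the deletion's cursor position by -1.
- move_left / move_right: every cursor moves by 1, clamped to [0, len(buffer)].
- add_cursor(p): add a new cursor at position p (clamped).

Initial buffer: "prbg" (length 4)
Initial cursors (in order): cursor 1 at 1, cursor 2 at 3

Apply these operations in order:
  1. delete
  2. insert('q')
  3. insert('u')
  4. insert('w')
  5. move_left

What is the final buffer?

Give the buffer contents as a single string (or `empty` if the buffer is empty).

Answer: quwrquwg

Derivation:
After op 1 (delete): buffer="rg" (len 2), cursors c1@0 c2@1, authorship ..
After op 2 (insert('q')): buffer="qrqg" (len 4), cursors c1@1 c2@3, authorship 1.2.
After op 3 (insert('u')): buffer="qurqug" (len 6), cursors c1@2 c2@5, authorship 11.22.
After op 4 (insert('w')): buffer="quwrquwg" (len 8), cursors c1@3 c2@7, authorship 111.222.
After op 5 (move_left): buffer="quwrquwg" (len 8), cursors c1@2 c2@6, authorship 111.222.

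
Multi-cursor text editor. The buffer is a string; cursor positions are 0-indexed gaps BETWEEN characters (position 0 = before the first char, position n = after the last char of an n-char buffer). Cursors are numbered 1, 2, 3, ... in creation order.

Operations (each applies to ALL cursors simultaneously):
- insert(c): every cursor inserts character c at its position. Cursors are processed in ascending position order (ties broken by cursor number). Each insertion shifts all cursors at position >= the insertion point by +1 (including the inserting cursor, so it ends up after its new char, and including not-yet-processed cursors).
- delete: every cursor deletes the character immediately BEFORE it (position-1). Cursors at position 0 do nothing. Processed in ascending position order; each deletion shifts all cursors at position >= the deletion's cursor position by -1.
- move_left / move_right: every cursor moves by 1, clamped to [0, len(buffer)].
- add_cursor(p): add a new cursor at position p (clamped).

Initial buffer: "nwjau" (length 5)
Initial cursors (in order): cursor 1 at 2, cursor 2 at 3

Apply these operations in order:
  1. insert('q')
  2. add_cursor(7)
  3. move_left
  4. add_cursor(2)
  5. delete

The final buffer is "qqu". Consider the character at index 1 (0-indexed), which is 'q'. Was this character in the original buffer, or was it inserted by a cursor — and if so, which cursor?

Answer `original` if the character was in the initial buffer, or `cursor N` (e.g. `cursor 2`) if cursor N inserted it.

Answer: cursor 2

Derivation:
After op 1 (insert('q')): buffer="nwqjqau" (len 7), cursors c1@3 c2@5, authorship ..1.2..
After op 2 (add_cursor(7)): buffer="nwqjqau" (len 7), cursors c1@3 c2@5 c3@7, authorship ..1.2..
After op 3 (move_left): buffer="nwqjqau" (len 7), cursors c1@2 c2@4 c3@6, authorship ..1.2..
After op 4 (add_cursor(2)): buffer="nwqjqau" (len 7), cursors c1@2 c4@2 c2@4 c3@6, authorship ..1.2..
After op 5 (delete): buffer="qqu" (len 3), cursors c1@0 c4@0 c2@1 c3@2, authorship 12.
Authorship (.=original, N=cursor N): 1 2 .
Index 1: author = 2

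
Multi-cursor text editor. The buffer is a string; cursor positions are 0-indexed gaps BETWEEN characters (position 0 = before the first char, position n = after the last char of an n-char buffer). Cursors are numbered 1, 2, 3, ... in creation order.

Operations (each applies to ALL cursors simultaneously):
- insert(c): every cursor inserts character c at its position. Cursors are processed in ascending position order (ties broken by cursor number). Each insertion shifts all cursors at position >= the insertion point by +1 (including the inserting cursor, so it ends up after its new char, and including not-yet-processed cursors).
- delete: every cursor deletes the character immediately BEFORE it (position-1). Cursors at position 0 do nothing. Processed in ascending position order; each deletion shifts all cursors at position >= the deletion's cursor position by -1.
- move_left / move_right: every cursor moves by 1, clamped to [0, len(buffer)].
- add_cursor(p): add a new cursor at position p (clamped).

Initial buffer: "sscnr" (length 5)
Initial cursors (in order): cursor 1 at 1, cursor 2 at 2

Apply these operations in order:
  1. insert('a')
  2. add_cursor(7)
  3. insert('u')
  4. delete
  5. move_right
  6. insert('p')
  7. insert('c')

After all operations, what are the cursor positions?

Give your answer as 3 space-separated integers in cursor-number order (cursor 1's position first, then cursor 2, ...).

After op 1 (insert('a')): buffer="sasacnr" (len 7), cursors c1@2 c2@4, authorship .1.2...
After op 2 (add_cursor(7)): buffer="sasacnr" (len 7), cursors c1@2 c2@4 c3@7, authorship .1.2...
After op 3 (insert('u')): buffer="sausaucnru" (len 10), cursors c1@3 c2@6 c3@10, authorship .11.22...3
After op 4 (delete): buffer="sasacnr" (len 7), cursors c1@2 c2@4 c3@7, authorship .1.2...
After op 5 (move_right): buffer="sasacnr" (len 7), cursors c1@3 c2@5 c3@7, authorship .1.2...
After op 6 (insert('p')): buffer="saspacpnrp" (len 10), cursors c1@4 c2@7 c3@10, authorship .1.12.2..3
After op 7 (insert('c')): buffer="saspcacpcnrpc" (len 13), cursors c1@5 c2@9 c3@13, authorship .1.112.22..33

Answer: 5 9 13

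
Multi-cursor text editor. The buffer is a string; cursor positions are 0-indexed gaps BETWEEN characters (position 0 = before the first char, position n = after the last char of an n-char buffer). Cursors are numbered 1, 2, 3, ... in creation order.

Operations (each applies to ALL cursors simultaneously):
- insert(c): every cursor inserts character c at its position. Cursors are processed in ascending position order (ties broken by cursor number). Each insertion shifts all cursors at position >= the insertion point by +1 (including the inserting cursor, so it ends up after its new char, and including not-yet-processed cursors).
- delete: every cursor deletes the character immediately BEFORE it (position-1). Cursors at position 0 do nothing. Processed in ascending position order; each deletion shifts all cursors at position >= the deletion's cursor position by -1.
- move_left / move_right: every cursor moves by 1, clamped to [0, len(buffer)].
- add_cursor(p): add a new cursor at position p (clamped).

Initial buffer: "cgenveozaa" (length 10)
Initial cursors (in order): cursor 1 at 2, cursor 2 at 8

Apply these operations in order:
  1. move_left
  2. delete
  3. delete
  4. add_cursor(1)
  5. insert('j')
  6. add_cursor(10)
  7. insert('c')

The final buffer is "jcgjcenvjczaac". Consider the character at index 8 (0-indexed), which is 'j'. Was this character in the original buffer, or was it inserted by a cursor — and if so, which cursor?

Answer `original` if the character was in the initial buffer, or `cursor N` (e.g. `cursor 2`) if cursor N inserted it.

After op 1 (move_left): buffer="cgenveozaa" (len 10), cursors c1@1 c2@7, authorship ..........
After op 2 (delete): buffer="genvezaa" (len 8), cursors c1@0 c2@5, authorship ........
After op 3 (delete): buffer="genvzaa" (len 7), cursors c1@0 c2@4, authorship .......
After op 4 (add_cursor(1)): buffer="genvzaa" (len 7), cursors c1@0 c3@1 c2@4, authorship .......
After op 5 (insert('j')): buffer="jgjenvjzaa" (len 10), cursors c1@1 c3@3 c2@7, authorship 1.3...2...
After op 6 (add_cursor(10)): buffer="jgjenvjzaa" (len 10), cursors c1@1 c3@3 c2@7 c4@10, authorship 1.3...2...
After op 7 (insert('c')): buffer="jcgjcenvjczaac" (len 14), cursors c1@2 c3@5 c2@10 c4@14, authorship 11.33...22...4
Authorship (.=original, N=cursor N): 1 1 . 3 3 . . . 2 2 . . . 4
Index 8: author = 2

Answer: cursor 2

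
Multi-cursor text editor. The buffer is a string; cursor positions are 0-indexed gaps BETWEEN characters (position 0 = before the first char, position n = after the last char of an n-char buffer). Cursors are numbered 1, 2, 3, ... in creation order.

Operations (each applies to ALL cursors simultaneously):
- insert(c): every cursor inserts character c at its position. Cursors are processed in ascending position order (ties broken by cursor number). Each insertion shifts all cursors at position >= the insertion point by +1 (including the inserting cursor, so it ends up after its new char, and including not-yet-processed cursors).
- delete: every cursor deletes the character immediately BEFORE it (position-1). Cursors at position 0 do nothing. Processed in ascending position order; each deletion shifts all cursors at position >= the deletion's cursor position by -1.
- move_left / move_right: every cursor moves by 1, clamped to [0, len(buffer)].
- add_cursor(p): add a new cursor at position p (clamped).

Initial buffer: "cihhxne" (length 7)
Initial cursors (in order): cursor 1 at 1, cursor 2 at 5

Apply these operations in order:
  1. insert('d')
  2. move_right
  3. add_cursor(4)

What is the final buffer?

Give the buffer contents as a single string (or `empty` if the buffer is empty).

After op 1 (insert('d')): buffer="cdihhxdne" (len 9), cursors c1@2 c2@7, authorship .1....2..
After op 2 (move_right): buffer="cdihhxdne" (len 9), cursors c1@3 c2@8, authorship .1....2..
After op 3 (add_cursor(4)): buffer="cdihhxdne" (len 9), cursors c1@3 c3@4 c2@8, authorship .1....2..

Answer: cdihhxdne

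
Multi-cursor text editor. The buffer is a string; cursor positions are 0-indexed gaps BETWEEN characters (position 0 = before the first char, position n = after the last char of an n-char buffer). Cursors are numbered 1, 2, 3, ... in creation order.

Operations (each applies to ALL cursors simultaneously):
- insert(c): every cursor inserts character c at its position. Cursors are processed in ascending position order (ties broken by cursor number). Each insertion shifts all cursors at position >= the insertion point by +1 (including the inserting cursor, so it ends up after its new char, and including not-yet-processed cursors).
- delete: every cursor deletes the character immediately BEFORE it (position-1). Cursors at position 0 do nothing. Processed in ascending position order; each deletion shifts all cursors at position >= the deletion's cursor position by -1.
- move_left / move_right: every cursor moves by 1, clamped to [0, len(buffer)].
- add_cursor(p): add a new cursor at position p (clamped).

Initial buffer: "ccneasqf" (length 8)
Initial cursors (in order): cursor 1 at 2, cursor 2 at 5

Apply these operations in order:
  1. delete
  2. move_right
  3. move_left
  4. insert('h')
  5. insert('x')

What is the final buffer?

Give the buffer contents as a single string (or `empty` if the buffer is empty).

Answer: chxnehxsqf

Derivation:
After op 1 (delete): buffer="cnesqf" (len 6), cursors c1@1 c2@3, authorship ......
After op 2 (move_right): buffer="cnesqf" (len 6), cursors c1@2 c2@4, authorship ......
After op 3 (move_left): buffer="cnesqf" (len 6), cursors c1@1 c2@3, authorship ......
After op 4 (insert('h')): buffer="chnehsqf" (len 8), cursors c1@2 c2@5, authorship .1..2...
After op 5 (insert('x')): buffer="chxnehxsqf" (len 10), cursors c1@3 c2@7, authorship .11..22...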